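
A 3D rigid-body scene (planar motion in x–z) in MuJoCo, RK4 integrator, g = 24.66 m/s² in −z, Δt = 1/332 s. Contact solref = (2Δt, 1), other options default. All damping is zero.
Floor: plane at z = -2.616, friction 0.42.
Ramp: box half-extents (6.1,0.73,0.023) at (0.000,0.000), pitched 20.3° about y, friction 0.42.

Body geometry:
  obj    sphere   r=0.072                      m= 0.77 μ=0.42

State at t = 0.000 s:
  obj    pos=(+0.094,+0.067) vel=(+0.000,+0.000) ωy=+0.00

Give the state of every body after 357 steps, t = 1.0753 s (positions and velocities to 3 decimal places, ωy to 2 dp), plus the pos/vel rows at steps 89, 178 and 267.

State at t = 1.0753 s:
  obj    pos=(+3.408,-1.159) vel=(+6.163,-2.280) ωy=+91.26

Key-timestep trajectory:
   step    t(s)  obj.x    obj.z    obj.vx   obj.vz 
     89  0.2681   +0.300  -0.010  +1.537  -0.568
    178  0.5361   +0.918  -0.238  +3.073  -1.137
    267  0.8042   +1.947  -0.619  +4.609  -1.705


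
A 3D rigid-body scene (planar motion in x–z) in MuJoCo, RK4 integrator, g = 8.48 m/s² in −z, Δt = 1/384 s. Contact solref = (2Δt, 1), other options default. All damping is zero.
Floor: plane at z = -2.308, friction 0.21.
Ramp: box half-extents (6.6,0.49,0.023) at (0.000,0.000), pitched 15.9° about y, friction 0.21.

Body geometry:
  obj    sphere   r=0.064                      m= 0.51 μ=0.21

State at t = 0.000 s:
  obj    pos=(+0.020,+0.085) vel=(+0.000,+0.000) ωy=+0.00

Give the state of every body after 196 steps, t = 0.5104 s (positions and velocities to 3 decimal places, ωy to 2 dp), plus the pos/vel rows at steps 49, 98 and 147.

State at t = 0.5104 s:
  obj    pos=(+0.228,+0.026) vel=(+0.815,-0.232) ωy=+13.23

Key-timestep trajectory:
   step    t(s)  obj.x    obj.z    obj.vx   obj.vz 
     49  0.1276   +0.033  +0.081  +0.204  -0.058
     98  0.2552   +0.072  +0.070  +0.407  -0.116
    147  0.3828   +0.137  +0.051  +0.611  -0.174


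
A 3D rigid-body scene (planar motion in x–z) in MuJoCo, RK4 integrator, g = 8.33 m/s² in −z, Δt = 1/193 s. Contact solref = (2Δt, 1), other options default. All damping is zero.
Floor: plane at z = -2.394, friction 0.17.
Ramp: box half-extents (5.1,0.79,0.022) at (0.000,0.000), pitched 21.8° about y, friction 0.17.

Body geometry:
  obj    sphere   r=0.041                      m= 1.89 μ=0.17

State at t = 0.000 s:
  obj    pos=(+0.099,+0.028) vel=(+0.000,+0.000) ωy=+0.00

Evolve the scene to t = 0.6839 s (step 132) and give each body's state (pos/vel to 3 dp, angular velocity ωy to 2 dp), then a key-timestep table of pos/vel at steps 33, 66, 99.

State at t = 0.6839 s:
  obj    pos=(+0.579,-0.164) vel=(+1.403,-0.561) ωy=+36.85

Key-timestep trajectory:
   step    t(s)  obj.x    obj.z    obj.vx   obj.vz 
     33  0.1710   +0.129  +0.016  +0.351  -0.140
     66  0.3420   +0.219  -0.020  +0.702  -0.281
     99  0.5130   +0.369  -0.080  +1.053  -0.421


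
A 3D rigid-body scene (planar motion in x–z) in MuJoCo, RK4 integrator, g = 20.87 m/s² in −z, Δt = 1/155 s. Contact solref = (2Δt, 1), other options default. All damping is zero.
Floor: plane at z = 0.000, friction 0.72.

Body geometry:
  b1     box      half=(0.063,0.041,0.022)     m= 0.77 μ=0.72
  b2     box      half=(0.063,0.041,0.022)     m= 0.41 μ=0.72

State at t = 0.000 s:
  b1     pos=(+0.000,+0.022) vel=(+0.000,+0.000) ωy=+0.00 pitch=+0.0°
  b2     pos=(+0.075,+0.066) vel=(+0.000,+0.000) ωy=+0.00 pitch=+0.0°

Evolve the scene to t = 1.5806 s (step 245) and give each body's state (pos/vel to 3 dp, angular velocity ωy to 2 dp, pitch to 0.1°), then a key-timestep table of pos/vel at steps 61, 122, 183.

State at t = 1.5806 s:
  b1     pos=(-0.001,+0.022) vel=(-0.001,+0.000) ωy=+0.00 pitch=+0.0°
  b2     pos=(+0.086,+0.054) vel=(+0.001,-0.001) ωy=-0.02 pitch=+35.1°

Key-timestep trajectory:
   step    t(s)  b1.x    b1.z    b1.vx   b1.vz   b2.x    b2.z    b2.vx   b2.vz 
     61  0.3935   +0.000  +0.022  -0.001  +0.000   +0.085  +0.055  +0.001  -0.001
    122  0.7871   +0.000  +0.022  -0.001  +0.000   +0.085  +0.055  +0.001  -0.001
    183  1.1806   -0.001  +0.022  -0.001  +0.000   +0.085  +0.054  +0.001  -0.001


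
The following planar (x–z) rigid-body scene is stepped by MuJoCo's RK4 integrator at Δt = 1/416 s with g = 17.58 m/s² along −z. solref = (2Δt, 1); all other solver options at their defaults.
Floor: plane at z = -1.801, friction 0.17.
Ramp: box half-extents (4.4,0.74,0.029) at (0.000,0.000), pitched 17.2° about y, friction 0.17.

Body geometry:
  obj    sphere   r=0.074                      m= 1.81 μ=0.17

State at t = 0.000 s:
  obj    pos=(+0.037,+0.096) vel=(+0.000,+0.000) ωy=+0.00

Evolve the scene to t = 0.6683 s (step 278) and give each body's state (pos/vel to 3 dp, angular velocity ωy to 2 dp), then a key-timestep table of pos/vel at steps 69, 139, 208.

State at t = 0.6683 s:
  obj    pos=(+0.829,-0.149) vel=(+2.371,-0.734) ωy=+33.53

Key-timestep trajectory:
   step    t(s)  obj.x    obj.z    obj.vx   obj.vz 
     69  0.1659   +0.086  +0.081  +0.588  -0.182
    139  0.3341   +0.235  +0.035  +1.185  -0.367
    208  0.5000   +0.481  -0.041  +1.774  -0.549


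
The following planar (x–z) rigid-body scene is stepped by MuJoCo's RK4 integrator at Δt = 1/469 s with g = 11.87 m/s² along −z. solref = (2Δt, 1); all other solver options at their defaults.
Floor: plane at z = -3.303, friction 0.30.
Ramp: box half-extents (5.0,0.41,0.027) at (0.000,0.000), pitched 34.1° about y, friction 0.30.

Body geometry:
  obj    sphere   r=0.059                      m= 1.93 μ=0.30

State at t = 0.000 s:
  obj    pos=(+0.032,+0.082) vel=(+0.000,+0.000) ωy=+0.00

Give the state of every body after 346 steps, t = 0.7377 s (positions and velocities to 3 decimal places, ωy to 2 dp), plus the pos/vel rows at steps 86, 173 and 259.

State at t = 0.7377 s:
  obj    pos=(+1.103,-0.643) vel=(+2.904,-1.966) ωy=+59.43

Key-timestep trajectory:
   step    t(s)  obj.x    obj.z    obj.vx   obj.vz 
     86  0.1834   +0.098  +0.037  +0.722  -0.489
    173  0.3689   +0.300  -0.099  +1.452  -0.983
    259  0.5522   +0.632  -0.324  +2.174  -1.472


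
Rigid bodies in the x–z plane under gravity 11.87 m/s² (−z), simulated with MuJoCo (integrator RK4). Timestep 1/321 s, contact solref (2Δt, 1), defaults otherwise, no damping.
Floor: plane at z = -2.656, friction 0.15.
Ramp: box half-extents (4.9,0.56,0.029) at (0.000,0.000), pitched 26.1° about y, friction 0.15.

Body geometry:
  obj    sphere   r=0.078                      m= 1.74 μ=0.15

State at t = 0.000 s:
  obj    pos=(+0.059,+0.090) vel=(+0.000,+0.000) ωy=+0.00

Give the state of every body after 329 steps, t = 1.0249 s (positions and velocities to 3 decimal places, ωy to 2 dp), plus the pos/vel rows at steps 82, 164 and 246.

State at t = 1.0249 s:
  obj    pos=(+1.819,-0.772) vel=(+3.433,-1.682) ωy=+49.00

Key-timestep trajectory:
   step    t(s)  obj.x    obj.z    obj.vx   obj.vz 
     82  0.2555   +0.168  +0.037  +0.856  -0.419
    164  0.5109   +0.496  -0.124  +1.712  -0.839
    246  0.7664   +1.043  -0.392  +2.567  -1.258


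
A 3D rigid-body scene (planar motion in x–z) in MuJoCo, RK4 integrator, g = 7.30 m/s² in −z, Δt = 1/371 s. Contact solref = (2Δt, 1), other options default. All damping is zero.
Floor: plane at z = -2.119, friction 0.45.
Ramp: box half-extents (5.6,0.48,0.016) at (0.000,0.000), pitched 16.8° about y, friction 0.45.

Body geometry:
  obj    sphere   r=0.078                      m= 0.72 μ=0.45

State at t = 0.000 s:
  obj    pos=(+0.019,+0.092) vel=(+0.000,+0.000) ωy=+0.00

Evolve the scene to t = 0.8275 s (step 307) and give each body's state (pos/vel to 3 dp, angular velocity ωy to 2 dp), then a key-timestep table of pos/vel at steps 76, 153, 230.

State at t = 0.8275 s:
  obj    pos=(+0.513,-0.057) vel=(+1.194,-0.360) ωy=+15.99

Key-timestep trajectory:
   step    t(s)  obj.x    obj.z    obj.vx   obj.vz 
     76  0.2049   +0.049  +0.083  +0.296  -0.089
    153  0.4124   +0.142  +0.055  +0.595  -0.180
    230  0.6199   +0.296  +0.009  +0.894  -0.270


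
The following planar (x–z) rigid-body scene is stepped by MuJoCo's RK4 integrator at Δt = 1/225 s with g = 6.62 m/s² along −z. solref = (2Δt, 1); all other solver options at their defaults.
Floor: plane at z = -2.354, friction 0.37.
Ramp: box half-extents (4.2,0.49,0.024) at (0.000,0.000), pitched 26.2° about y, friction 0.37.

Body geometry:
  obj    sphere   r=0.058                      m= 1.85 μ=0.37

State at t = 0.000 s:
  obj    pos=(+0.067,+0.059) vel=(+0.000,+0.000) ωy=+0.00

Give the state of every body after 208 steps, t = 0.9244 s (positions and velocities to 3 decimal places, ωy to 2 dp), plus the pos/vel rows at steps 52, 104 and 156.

State at t = 0.9244 s:
  obj    pos=(+0.867,-0.335) vel=(+1.732,-0.852) ωy=+33.27

Key-timestep trajectory:
   step    t(s)  obj.x    obj.z    obj.vx   obj.vz 
     52  0.2311   +0.117  +0.034  +0.433  -0.213
    104  0.4622   +0.267  -0.040  +0.866  -0.426
    156  0.6933   +0.517  -0.163  +1.299  -0.639


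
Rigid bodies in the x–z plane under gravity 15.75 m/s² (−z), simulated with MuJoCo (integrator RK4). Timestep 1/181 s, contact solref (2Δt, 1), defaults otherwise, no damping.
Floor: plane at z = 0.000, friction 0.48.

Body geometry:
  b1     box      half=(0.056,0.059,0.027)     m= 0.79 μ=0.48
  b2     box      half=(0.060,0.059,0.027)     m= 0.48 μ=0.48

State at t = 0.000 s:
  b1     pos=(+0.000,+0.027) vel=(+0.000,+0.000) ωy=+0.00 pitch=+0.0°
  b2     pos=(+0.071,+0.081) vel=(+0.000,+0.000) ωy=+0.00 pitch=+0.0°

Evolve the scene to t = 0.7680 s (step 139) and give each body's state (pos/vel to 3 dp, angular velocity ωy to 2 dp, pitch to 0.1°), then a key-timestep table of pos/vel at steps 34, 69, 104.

State at t = 0.7680 s:
  b1     pos=(+0.000,+0.027) vel=(+0.000,+0.000) ωy=+0.00 pitch=+0.0°
  b2     pos=(+0.086,+0.062) vel=(+0.000,+0.000) ωy=-0.01 pitch=+45.8°

Key-timestep trajectory:
   step    t(s)  b1.x    b1.z    b1.vx   b1.vz   b2.x    b2.z    b2.vx   b2.vz 
     34  0.1878   +0.000  +0.027  +0.000  +0.000   +0.096  +0.065  +0.056  +0.016
     69  0.3812   +0.000  +0.027  +0.000  +0.002   +0.085  +0.062  +0.004  +0.003
    104  0.5746   +0.000  +0.027  +0.000  +0.000   +0.086  +0.062  +0.000  +0.000


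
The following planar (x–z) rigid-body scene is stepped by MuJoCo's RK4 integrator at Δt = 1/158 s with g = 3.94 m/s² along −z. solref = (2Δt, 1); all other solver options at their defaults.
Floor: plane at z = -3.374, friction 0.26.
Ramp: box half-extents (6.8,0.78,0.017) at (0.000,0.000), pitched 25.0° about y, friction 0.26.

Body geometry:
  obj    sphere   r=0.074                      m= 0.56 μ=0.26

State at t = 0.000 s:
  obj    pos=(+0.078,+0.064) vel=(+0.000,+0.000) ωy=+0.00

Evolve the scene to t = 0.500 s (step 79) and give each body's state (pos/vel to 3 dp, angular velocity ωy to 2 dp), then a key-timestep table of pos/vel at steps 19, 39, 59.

State at t = 0.500 s:
  obj    pos=(+0.213,+0.001) vel=(+0.539,-0.251) ωy=+8.03

Key-timestep trajectory:
   step    t(s)  obj.x    obj.z    obj.vx   obj.vz 
     19  0.1203   +0.086  +0.060  +0.130  -0.060
     39  0.2468   +0.111  +0.049  +0.266  -0.124
     59  0.3734   +0.153  +0.029  +0.403  -0.188


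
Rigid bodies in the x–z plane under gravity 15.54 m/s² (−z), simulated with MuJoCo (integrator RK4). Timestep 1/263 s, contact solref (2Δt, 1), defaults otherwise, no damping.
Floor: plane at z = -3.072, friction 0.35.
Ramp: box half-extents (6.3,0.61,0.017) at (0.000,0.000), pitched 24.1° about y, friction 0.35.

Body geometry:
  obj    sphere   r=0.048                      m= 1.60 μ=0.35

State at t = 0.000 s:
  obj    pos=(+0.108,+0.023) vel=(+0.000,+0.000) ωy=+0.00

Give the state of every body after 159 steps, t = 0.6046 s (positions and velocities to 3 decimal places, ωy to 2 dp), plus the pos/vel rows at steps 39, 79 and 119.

State at t = 0.6046 s:
  obj    pos=(+0.864,-0.315) vel=(+2.501,-1.119) ωy=+57.08

Key-timestep trajectory:
   step    t(s)  obj.x    obj.z    obj.vx   obj.vz 
     39  0.1483   +0.154  +0.003  +0.614  -0.275
     79  0.3004   +0.295  -0.061  +1.243  -0.556
    119  0.4525   +0.532  -0.167  +1.872  -0.837


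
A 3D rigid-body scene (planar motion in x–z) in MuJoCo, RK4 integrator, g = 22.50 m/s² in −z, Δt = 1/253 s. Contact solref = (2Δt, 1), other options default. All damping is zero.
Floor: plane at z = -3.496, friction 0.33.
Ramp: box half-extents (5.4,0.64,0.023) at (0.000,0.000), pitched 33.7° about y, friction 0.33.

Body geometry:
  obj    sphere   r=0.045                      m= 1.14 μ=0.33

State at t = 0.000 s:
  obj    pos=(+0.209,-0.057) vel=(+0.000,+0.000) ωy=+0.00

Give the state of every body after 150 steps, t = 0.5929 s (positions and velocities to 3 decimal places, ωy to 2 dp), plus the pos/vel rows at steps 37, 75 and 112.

State at t = 0.5929 s:
  obj    pos=(+1.513,-0.927) vel=(+4.399,-2.933) ωy=+117.45

Key-timestep trajectory:
   step    t(s)  obj.x    obj.z    obj.vx   obj.vz 
     37  0.1462   +0.288  -0.110  +1.085  -0.724
     75  0.2964   +0.535  -0.275  +2.199  -1.467
    112  0.4427   +0.936  -0.542  +3.284  -2.190


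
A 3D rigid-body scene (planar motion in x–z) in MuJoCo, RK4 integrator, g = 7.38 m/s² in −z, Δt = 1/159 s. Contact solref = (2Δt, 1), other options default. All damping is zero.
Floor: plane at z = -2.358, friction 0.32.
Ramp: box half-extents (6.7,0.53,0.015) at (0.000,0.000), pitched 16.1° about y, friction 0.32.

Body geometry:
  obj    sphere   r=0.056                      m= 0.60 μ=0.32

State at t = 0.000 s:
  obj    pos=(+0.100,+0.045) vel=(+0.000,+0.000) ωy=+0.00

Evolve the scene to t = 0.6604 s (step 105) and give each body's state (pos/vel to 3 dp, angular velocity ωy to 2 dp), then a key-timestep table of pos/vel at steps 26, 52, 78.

State at t = 0.6604 s:
  obj    pos=(+0.406,-0.043) vel=(+0.928,-0.268) ωy=+17.23

Key-timestep trajectory:
   step    t(s)  obj.x    obj.z    obj.vx   obj.vz 
     26  0.1635   +0.119  +0.040  +0.230  -0.066
     52  0.3270   +0.175  +0.023  +0.459  -0.133
     78  0.4906   +0.269  -0.004  +0.689  -0.199


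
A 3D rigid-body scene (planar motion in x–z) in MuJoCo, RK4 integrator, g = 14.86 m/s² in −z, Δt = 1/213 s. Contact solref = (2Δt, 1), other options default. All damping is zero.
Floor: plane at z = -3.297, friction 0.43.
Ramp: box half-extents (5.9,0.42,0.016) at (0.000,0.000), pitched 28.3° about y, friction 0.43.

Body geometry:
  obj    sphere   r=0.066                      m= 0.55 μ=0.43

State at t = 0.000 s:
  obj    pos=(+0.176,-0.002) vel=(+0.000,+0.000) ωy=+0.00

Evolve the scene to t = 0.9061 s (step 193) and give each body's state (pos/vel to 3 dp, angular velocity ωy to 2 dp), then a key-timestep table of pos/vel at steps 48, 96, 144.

State at t = 0.9061 s:
  obj    pos=(+1.995,-0.981) vel=(+4.015,-2.162) ωy=+69.07

Key-timestep trajectory:
   step    t(s)  obj.x    obj.z    obj.vx   obj.vz 
     48  0.2254   +0.289  -0.062  +0.999  -0.538
     96  0.4507   +0.626  -0.244  +1.997  -1.075
    144  0.6761   +1.189  -0.547  +2.995  -1.613


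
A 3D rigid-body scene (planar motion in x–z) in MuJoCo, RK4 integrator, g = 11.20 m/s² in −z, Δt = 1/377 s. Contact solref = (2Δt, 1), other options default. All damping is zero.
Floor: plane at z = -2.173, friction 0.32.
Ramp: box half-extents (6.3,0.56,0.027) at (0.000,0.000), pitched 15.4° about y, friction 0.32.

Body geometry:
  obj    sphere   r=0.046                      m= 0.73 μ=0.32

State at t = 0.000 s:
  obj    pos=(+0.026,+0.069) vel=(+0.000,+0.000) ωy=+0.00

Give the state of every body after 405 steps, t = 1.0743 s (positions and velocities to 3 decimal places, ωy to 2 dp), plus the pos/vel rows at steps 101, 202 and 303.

State at t = 1.0743 s:
  obj    pos=(+1.208,-0.257) vel=(+2.200,-0.606) ωy=+49.61

Key-timestep trajectory:
   step    t(s)  obj.x    obj.z    obj.vx   obj.vz 
    101  0.2679   +0.099  +0.048  +0.549  -0.151
    202  0.5358   +0.320  -0.012  +1.097  -0.302
    303  0.8037   +0.687  -0.114  +1.646  -0.453


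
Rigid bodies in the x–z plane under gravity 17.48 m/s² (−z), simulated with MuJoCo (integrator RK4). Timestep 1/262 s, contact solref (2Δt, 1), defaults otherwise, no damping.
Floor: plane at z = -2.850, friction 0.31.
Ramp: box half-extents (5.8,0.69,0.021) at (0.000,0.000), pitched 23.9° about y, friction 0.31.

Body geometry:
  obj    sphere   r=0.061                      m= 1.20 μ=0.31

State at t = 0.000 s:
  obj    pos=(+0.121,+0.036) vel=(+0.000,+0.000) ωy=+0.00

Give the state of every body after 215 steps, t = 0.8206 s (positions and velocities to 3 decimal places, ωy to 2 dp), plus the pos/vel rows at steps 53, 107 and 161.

State at t = 0.8206 s:
  obj    pos=(+1.678,-0.654) vel=(+3.795,-1.682) ωy=+68.04

Key-timestep trajectory:
   step    t(s)  obj.x    obj.z    obj.vx   obj.vz 
     53  0.2023   +0.216  -0.006  +0.936  -0.415
    107  0.4084   +0.507  -0.135  +1.889  -0.837
    161  0.6145   +0.994  -0.351  +2.842  -1.259


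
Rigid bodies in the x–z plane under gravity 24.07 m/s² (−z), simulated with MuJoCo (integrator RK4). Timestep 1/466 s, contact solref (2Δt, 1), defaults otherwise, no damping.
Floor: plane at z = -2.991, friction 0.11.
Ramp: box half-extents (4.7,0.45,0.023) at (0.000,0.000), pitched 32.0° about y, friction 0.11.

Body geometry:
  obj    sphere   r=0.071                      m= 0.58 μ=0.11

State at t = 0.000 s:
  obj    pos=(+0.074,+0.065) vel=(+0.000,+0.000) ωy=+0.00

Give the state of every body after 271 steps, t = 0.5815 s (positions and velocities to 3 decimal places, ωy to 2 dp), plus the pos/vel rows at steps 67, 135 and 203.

State at t = 0.5815 s:
  obj    pos=(+1.581,-0.877) vel=(+5.155,-3.297) ωy=+45.72

Key-timestep trajectory:
   step    t(s)  obj.x    obj.z    obj.vx   obj.vz 
     67  0.1438   +0.166  +0.007  +1.287  -0.789
    135  0.2897   +0.448  -0.169  +2.602  -1.572
    203  0.4356   +0.920  -0.464  +3.897  -2.396


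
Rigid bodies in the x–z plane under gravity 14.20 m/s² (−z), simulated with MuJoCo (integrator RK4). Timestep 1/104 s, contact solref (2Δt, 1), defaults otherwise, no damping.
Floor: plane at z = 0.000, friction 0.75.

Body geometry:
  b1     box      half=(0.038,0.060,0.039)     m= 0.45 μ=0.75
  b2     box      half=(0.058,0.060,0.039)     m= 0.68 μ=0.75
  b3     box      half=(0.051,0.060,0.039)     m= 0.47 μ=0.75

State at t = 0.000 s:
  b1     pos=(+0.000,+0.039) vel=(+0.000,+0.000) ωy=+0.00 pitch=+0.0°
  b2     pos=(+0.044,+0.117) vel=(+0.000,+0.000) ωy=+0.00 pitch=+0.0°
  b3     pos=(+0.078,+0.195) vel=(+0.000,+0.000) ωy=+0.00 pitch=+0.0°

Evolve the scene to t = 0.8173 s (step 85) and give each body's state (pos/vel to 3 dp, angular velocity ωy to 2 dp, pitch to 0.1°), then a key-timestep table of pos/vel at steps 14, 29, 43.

State at t = 0.8173 s:
  b1     pos=(+0.000,+0.039) vel=(+0.000,+0.000) ωy=+0.00 pitch=+0.0°
  b2     pos=(+0.092,+0.058) vel=(+0.000,+0.000) ωy=+0.00 pitch=+90.0°
  b3     pos=(+0.207,+0.051) vel=(+0.000,+0.000) ωy=+0.00 pitch=+90.0°

Key-timestep trajectory:
   step    t(s)  b1.x    b1.z    b1.vx   b1.vz   b2.x    b2.z    b2.vx   b2.vz   b3.x    b3.z    b3.vx   b3.vz 
     14  0.1346   +0.000  +0.039  -0.003  +0.001   +0.057  +0.112  +0.202  -0.103   +0.115  +0.174  +0.582  -0.455
     29  0.2788   +0.000  +0.039  +0.000  +0.000   +0.099  +0.055  +0.128  +0.204   +0.209  +0.046  +0.221  +0.254
     43  0.4135   +0.000  +0.039  +0.000  +0.000   +0.090  +0.058  +0.045  +0.005   +0.206  +0.050  +0.027  -0.005


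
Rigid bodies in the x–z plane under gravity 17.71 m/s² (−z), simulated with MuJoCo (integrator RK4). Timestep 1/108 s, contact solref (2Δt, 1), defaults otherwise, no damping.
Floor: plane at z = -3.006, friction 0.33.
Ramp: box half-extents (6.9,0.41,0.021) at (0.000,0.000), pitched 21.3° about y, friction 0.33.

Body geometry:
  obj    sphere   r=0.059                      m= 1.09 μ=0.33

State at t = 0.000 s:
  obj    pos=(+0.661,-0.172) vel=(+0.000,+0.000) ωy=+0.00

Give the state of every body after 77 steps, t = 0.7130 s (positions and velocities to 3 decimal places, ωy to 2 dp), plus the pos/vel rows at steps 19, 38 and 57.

State at t = 0.7130 s:
  obj    pos=(+1.749,-0.596) vel=(+3.052,-1.190) ωy=+55.51

Key-timestep trajectory:
   step    t(s)  obj.x    obj.z    obj.vx   obj.vz 
     19  0.1759   +0.727  -0.198  +0.754  -0.294
     38  0.3519   +0.926  -0.275  +1.507  -0.587
     57  0.5278   +1.257  -0.404  +2.260  -0.881


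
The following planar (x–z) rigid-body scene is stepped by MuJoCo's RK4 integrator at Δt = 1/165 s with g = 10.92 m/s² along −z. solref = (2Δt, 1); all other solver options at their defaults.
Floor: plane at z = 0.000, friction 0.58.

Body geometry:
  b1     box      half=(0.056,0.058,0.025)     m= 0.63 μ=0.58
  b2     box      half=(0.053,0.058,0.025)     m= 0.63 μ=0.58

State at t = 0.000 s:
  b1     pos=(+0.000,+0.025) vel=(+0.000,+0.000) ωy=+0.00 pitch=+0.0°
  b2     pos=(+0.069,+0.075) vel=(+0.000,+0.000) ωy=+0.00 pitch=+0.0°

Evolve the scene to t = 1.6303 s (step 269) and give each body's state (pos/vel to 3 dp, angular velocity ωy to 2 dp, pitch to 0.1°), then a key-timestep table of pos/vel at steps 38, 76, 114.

State at t = 1.6303 s:
  b1     pos=(+0.000,+0.025) vel=(+0.000,+0.000) ωy=+0.00 pitch=+0.0°
  b2     pos=(+0.125,+0.053) vel=(+0.000,+0.000) ωy=+0.00 pitch=+90.0°

Key-timestep trajectory:
   step    t(s)  b1.x    b1.z    b1.vx   b1.vz   b2.x    b2.z    b2.vx   b2.vz 
     38  0.2303   +0.000  +0.025  +0.000  +0.000   +0.099  +0.059  +0.125  +0.004
     76  0.4606   +0.000  +0.025  +0.000  +0.000   +0.134  +0.057  +0.016  +0.005
    114  0.6909   +0.000  +0.025  +0.000  +0.000   +0.126  +0.053  +0.073  +0.043


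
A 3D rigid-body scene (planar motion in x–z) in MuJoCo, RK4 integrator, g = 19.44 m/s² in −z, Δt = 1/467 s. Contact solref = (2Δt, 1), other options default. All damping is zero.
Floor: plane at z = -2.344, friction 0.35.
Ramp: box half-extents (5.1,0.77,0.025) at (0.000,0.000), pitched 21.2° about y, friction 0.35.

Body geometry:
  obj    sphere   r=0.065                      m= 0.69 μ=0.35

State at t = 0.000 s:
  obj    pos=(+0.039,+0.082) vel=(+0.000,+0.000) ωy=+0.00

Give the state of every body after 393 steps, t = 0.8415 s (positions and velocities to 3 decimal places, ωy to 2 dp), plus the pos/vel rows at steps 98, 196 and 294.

State at t = 0.8415 s:
  obj    pos=(+1.697,-0.562) vel=(+3.940,-1.528) ωy=+65.01

Key-timestep trajectory:
   step    t(s)  obj.x    obj.z    obj.vx   obj.vz 
     98  0.2099   +0.142  +0.041  +0.983  -0.381
    196  0.4197   +0.451  -0.078  +1.965  -0.762
    294  0.6296   +0.967  -0.278  +2.947  -1.143


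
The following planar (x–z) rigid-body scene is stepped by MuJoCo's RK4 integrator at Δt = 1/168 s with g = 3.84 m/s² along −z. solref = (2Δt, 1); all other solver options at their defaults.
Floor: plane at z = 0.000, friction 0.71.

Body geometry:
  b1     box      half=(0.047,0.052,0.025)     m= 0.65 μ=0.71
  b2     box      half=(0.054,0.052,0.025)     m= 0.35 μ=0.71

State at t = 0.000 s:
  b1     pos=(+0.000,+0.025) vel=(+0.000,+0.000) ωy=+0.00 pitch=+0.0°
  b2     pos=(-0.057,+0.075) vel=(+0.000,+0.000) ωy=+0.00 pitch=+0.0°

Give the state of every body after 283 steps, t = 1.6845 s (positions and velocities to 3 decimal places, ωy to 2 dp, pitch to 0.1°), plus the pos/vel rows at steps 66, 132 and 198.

State at t = 1.6845 s:
  b1     pos=(+0.000,+0.025) vel=(+0.000,+0.000) ωy=+0.00 pitch=+0.0°
  b2     pos=(-0.113,+0.054) vel=(+0.000,+0.000) ωy=+0.00 pitch=-90.0°

Key-timestep trajectory:
   step    t(s)  b1.x    b1.z    b1.vx   b1.vz   b2.x    b2.z    b2.vx   b2.vz 
     66  0.3929   +0.000  +0.025  +0.000  +0.000   -0.086  +0.059  -0.084  +0.003
    132  0.7857   +0.000  +0.025  +0.000  +0.000   -0.123  +0.058  -0.005  +0.001
    198  1.1786   +0.000  +0.025  +0.000  +0.000   -0.114  +0.054  -0.043  +0.030


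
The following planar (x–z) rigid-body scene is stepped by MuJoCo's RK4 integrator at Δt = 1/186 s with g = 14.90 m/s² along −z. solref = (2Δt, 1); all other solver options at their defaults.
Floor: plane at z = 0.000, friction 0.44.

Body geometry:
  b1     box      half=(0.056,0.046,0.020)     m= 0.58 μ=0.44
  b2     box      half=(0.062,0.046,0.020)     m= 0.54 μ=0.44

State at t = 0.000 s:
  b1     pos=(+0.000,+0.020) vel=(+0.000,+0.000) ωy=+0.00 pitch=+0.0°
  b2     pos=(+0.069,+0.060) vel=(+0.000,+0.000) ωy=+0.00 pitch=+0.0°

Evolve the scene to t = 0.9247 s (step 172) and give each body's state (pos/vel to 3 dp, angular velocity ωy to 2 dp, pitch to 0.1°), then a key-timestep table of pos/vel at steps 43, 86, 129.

State at t = 0.9247 s:
  b1     pos=(+0.000,+0.020) vel=(+0.000,+0.000) ωy=+0.00 pitch=+0.0°
  b2     pos=(+0.078,+0.050) vel=(+0.001,-0.001) ωy=-0.01 pitch=+32.0°

Key-timestep trajectory:
   step    t(s)  b1.x    b1.z    b1.vx   b1.vz   b2.x    b2.z    b2.vx   b2.vz 
     43  0.2312   +0.000  +0.020  +0.000  +0.000   +0.077  +0.050  +0.001  +0.000
     86  0.4624   +0.000  +0.020  +0.000  +0.000   +0.077  +0.050  +0.001  -0.001
    129  0.6935   +0.000  +0.020  +0.000  +0.000   +0.077  +0.050  +0.001  -0.001


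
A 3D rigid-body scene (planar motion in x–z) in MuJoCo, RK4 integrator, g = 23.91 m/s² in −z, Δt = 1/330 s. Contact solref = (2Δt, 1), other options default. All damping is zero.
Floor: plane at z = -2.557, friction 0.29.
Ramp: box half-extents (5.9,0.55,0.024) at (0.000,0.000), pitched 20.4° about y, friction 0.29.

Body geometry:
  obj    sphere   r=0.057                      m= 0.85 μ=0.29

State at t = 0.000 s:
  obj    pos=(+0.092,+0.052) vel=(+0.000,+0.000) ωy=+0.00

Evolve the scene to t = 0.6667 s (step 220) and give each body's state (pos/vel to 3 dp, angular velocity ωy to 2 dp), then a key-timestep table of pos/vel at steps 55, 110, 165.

State at t = 0.6667 s:
  obj    pos=(+1.332,-0.409) vel=(+3.720,-1.383) ωy=+69.62

Key-timestep trajectory:
   step    t(s)  obj.x    obj.z    obj.vx   obj.vz 
     55  0.1667   +0.170  +0.023  +0.930  -0.346
    110  0.3333   +0.402  -0.063  +1.860  -0.692
    165  0.5000   +0.790  -0.207  +2.790  -1.038


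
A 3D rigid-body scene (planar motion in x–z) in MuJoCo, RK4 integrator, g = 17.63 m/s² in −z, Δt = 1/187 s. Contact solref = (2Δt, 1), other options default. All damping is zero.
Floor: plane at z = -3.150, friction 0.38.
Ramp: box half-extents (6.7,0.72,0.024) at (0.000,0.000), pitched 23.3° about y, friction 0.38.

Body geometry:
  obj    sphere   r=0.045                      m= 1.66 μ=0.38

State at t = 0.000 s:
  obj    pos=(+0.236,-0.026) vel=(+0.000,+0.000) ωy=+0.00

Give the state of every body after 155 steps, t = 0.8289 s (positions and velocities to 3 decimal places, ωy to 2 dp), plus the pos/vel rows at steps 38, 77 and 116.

State at t = 0.8289 s:
  obj    pos=(+1.807,-0.703) vel=(+3.792,-1.633) ωy=+91.73

Key-timestep trajectory:
   step    t(s)  obj.x    obj.z    obj.vx   obj.vz 
     38  0.2032   +0.330  -0.067  +0.930  -0.400
     77  0.4118   +0.624  -0.194  +1.884  -0.811
    116  0.6203   +1.116  -0.406  +2.838  -1.222


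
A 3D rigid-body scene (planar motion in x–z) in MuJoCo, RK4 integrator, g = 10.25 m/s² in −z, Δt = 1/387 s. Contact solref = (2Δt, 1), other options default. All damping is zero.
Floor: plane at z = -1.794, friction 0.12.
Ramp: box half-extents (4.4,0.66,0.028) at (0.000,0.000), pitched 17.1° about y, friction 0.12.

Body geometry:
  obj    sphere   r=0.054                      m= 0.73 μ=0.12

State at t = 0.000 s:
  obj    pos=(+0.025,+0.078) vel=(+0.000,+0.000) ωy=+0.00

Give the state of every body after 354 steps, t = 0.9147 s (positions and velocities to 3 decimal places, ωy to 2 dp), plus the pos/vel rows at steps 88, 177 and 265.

State at t = 0.9147 s:
  obj    pos=(+0.886,-0.187) vel=(+1.882,-0.579) ωy=+36.46

Key-timestep trajectory:
   step    t(s)  obj.x    obj.z    obj.vx   obj.vz 
     88  0.2274   +0.078  +0.062  +0.468  -0.144
    177  0.4574   +0.240  +0.012  +0.941  -0.290
    265  0.6848   +0.507  -0.070  +1.409  -0.433


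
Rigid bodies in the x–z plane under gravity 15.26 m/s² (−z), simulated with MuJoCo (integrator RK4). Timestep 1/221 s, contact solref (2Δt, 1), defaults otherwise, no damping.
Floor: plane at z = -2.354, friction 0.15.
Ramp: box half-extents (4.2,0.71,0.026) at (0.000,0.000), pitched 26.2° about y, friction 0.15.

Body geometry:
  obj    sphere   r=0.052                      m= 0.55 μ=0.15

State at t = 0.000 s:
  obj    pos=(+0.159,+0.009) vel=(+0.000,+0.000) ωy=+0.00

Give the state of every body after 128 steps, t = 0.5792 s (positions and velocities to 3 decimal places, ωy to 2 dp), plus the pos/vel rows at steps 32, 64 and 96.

State at t = 0.5792 s:
  obj    pos=(+0.883,-0.348) vel=(+2.501,-1.231) ωy=+53.58

Key-timestep trajectory:
   step    t(s)  obj.x    obj.z    obj.vx   obj.vz 
     32  0.1448   +0.204  -0.014  +0.626  -0.308
     64  0.2896   +0.340  -0.080  +1.251  -0.615
     96  0.4344   +0.567  -0.192  +1.876  -0.923


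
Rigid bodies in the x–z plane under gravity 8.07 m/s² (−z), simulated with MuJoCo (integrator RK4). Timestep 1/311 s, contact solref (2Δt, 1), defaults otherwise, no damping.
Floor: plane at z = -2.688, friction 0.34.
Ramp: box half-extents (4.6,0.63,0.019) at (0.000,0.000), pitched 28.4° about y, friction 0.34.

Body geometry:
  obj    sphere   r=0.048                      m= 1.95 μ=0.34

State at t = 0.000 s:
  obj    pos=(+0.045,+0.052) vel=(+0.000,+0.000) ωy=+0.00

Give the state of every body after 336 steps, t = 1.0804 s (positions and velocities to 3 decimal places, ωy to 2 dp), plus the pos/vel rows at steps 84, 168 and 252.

State at t = 1.0804 s:
  obj    pos=(+1.453,-0.709) vel=(+2.606,-1.409) ωy=+61.70

Key-timestep trajectory:
   step    t(s)  obj.x    obj.z    obj.vx   obj.vz 
     84  0.2701   +0.133  +0.004  +0.651  -0.352
    168  0.5402   +0.397  -0.138  +1.303  -0.704
    252  0.8103   +0.837  -0.376  +1.954  -1.057


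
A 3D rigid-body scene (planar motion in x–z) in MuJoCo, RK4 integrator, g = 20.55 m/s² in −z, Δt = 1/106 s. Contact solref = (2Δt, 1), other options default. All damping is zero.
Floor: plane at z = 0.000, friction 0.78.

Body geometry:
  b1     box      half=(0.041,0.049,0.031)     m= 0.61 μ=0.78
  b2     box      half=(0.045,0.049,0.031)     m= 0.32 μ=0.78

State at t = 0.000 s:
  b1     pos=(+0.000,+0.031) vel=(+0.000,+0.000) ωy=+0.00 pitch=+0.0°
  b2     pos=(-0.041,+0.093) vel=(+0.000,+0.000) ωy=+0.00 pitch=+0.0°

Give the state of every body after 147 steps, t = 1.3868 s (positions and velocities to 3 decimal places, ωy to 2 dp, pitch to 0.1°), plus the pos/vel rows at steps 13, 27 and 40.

State at t = 1.3868 s:
  b1     pos=(+0.000,+0.031) vel=(+0.000,+0.000) ωy=+0.00 pitch=+0.0°
  b2     pos=(-0.081,+0.045) vel=(+0.000,+0.000) ωy=+0.00 pitch=-90.0°

Key-timestep trajectory:
   step    t(s)  b1.x    b1.z    b1.vx   b1.vz   b2.x    b2.z    b2.vx   b2.vz 
     13  0.1226   +0.000  +0.031  +0.000  +0.001   -0.042  +0.092  -0.022  +0.000
     27  0.2547   +0.000  +0.031  +0.001  +0.000   -0.054  +0.090  -0.218  -0.090
     40  0.3774   +0.000  +0.031  +0.000  +0.000   -0.084  +0.040  +0.078  +0.138


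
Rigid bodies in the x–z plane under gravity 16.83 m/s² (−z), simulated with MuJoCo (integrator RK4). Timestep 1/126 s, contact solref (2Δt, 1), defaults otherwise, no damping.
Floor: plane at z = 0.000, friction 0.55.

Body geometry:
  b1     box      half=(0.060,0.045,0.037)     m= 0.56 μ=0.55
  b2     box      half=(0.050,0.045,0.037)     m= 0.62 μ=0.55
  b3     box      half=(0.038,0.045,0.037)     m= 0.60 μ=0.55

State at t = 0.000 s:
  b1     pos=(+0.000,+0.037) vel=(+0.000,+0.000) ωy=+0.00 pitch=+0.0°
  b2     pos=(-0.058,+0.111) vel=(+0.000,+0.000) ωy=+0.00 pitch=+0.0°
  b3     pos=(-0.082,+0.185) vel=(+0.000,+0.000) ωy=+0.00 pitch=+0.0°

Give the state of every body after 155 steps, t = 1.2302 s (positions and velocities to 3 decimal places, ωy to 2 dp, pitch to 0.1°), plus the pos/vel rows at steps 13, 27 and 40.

State at t = 1.2302 s:
  b1     pos=(+0.000,+0.037) vel=(+0.000,+0.000) ωy=+0.00 pitch=+0.0°
  b2     pos=(-0.107,+0.050) vel=(+0.000,+0.000) ωy=+0.00 pitch=-90.0°
  b3     pos=(-0.211,+0.038) vel=(+0.000,+0.000) ωy=+0.00 pitch=-90.0°

Key-timestep trajectory:
   step    t(s)  b1.x    b1.z    b1.vx   b1.vz   b2.x    b2.z    b2.vx   b2.vz   b3.x    b3.z    b3.vx   b3.vz 
     13  0.1032   +0.000  +0.037  +0.001  +0.001   -0.062  +0.111  -0.099  -0.004   -0.096  +0.181  -0.293  -0.091
     27  0.2143   +0.000  +0.037  +0.001  +0.000   -0.085  +0.101  -0.330  -0.274   -0.156  +0.135  -0.734  -1.009
     40  0.3175   +0.000  +0.037  +0.000  +0.000   -0.109  +0.046  +0.050  +0.159   -0.211  +0.032  -0.001  +0.232


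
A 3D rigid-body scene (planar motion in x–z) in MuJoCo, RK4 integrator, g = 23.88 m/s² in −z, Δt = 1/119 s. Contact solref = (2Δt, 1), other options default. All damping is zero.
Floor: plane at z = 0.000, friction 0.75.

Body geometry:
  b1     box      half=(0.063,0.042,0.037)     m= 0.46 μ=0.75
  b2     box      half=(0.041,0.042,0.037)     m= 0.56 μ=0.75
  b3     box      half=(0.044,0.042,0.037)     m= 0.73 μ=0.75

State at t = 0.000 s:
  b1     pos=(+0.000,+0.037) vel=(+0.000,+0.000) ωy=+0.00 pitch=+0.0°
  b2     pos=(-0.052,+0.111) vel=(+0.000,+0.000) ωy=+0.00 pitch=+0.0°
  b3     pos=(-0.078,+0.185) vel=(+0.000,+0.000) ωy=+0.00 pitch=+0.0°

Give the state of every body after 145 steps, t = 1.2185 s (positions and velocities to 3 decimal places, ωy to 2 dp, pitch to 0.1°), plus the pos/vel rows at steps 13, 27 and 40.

State at t = 1.2185 s:
  b1     pos=(+0.001,+0.037) vel=(+0.000,+0.000) ωy=+0.00 pitch=+0.0°
  b2     pos=(-0.106,+0.041) vel=(+0.000,+0.000) ωy=+0.00 pitch=-90.0°
  b3     pos=(-0.207,+0.044) vel=(+0.000,+0.000) ωy=+0.00 pitch=-90.0°

Key-timestep trajectory:
   step    t(s)  b1.x    b1.z    b1.vx   b1.vz   b2.x    b2.z    b2.vx   b2.vz   b3.x    b3.z    b3.vx   b3.vz 
     13  0.1092   +0.000  +0.037  +0.002  +0.000   -0.056  +0.111  -0.075  +0.015   -0.089  +0.182  -0.220  -0.050
     27  0.2269   +0.000  +0.037  +0.003  +0.002   -0.079  +0.108  -0.378  -0.244   -0.149  +0.145  -0.812  -0.965
     40  0.3361   +0.001  +0.037  +0.000  +0.000   -0.109  +0.035  +0.131  +0.165   -0.207  +0.039  +0.005  +0.206


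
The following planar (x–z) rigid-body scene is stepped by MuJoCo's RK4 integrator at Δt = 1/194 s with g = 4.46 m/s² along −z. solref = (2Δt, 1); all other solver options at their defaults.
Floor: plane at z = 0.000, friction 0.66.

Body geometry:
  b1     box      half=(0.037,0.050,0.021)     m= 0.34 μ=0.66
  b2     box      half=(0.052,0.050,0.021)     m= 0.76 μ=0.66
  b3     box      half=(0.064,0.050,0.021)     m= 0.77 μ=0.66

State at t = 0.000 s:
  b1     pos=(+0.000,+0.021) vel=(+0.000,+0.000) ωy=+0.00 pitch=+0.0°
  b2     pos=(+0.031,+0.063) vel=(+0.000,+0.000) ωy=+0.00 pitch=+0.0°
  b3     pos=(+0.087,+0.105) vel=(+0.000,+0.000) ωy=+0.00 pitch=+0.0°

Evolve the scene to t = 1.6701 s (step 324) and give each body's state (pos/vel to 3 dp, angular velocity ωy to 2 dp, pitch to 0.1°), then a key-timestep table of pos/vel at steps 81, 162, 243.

State at t = 1.6701 s:
  b1     pos=(-0.001,+0.021) vel=(-0.001,+0.000) ωy=+0.00 pitch=+0.0°
  b2     pos=(+0.052,+0.055) vel=(-0.001,+0.000) ωy=-0.02 pitch=+55.8°
  b3     pos=(+0.120,+0.058) vel=(+0.000,+0.000) ωy=-0.01 pitch=+41.0°

Key-timestep trajectory:
   step    t(s)  b1.x    b1.z    b1.vx   b1.vz   b2.x    b2.z    b2.vx   b2.vz   b3.x    b3.z    b3.vx   b3.vz 
     81  0.4175   +0.000  +0.021  +0.000  +0.000   +0.056  +0.056  -0.019  -0.002   +0.123  +0.060  -0.013  -0.007
    162  0.8351   -0.001  +0.021  -0.001  +0.000   +0.053  +0.055  -0.001  +0.000   +0.120  +0.058  +0.000  +0.000
    243  1.2526   -0.001  +0.021  -0.001  +0.000   +0.052  +0.055  -0.001  +0.000   +0.120  +0.058  +0.000  +0.000


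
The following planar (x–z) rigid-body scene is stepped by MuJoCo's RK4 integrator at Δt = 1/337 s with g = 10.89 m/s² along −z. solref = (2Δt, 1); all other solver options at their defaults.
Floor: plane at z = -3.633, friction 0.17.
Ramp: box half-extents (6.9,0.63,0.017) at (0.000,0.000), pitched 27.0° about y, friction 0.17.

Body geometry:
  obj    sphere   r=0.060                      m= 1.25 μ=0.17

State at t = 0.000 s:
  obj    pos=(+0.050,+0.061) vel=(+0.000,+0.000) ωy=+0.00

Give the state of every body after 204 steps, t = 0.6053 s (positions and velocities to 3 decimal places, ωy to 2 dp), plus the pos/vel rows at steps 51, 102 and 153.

State at t = 0.6053 s:
  obj    pos=(+0.627,-0.233) vel=(+1.905,-0.971) ωy=+35.62

Key-timestep trajectory:
   step    t(s)  obj.x    obj.z    obj.vx   obj.vz 
     51  0.1513   +0.086  +0.043  +0.476  -0.243
    102  0.3027   +0.194  -0.013  +0.953  -0.485
    153  0.4540   +0.374  -0.104  +1.429  -0.728


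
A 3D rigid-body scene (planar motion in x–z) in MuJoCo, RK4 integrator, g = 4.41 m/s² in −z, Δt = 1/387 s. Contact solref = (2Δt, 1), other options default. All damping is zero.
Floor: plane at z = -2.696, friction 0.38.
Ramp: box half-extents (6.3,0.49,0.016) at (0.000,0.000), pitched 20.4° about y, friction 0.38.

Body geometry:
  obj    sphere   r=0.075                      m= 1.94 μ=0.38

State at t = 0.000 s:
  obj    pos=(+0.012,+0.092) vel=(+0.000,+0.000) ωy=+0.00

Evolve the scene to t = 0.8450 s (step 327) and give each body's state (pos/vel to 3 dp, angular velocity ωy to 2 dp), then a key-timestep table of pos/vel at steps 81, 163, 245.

State at t = 0.8450 s:
  obj    pos=(+0.380,-0.044) vel=(+0.870,-0.323) ωy=+12.37

Key-timestep trajectory:
   step    t(s)  obj.x    obj.z    obj.vx   obj.vz 
     81  0.2093   +0.035  +0.084  +0.215  -0.080
    163  0.4212   +0.103  +0.059  +0.433  -0.161
    245  0.6331   +0.218  +0.016  +0.652  -0.242


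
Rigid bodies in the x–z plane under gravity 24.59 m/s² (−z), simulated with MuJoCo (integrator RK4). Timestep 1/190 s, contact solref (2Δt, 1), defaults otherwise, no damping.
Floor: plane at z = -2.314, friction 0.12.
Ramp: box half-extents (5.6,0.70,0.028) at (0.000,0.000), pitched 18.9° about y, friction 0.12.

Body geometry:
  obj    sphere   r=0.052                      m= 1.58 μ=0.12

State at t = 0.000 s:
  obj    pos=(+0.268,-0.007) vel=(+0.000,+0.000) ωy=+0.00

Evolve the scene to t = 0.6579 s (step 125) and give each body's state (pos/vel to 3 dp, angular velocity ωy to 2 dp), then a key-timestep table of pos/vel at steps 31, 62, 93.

State at t = 0.6579 s:
  obj    pos=(+1.433,-0.406) vel=(+3.542,-1.213) ωy=+71.95

Key-timestep trajectory:
   step    t(s)  obj.x    obj.z    obj.vx   obj.vz 
     31  0.1632   +0.340  -0.032  +0.879  -0.301
     62  0.3263   +0.555  -0.105  +1.757  -0.602
     93  0.4895   +0.913  -0.228  +2.635  -0.902


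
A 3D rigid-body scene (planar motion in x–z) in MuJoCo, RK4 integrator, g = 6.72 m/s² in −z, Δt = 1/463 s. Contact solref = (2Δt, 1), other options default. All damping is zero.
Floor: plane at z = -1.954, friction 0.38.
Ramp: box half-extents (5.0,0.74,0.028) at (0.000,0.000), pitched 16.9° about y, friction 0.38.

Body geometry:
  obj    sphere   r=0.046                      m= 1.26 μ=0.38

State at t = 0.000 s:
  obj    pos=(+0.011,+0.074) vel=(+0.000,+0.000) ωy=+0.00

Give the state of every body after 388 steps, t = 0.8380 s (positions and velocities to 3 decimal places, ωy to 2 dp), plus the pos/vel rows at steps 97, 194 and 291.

State at t = 0.8380 s:
  obj    pos=(+0.480,-0.068) vel=(+1.119,-0.340) ωy=+25.42

Key-timestep trajectory:
   step    t(s)  obj.x    obj.z    obj.vx   obj.vz 
     97  0.2095   +0.040  +0.065  +0.280  -0.085
    194  0.4190   +0.128  +0.038  +0.559  -0.170
    291  0.6285   +0.275  -0.006  +0.839  -0.255


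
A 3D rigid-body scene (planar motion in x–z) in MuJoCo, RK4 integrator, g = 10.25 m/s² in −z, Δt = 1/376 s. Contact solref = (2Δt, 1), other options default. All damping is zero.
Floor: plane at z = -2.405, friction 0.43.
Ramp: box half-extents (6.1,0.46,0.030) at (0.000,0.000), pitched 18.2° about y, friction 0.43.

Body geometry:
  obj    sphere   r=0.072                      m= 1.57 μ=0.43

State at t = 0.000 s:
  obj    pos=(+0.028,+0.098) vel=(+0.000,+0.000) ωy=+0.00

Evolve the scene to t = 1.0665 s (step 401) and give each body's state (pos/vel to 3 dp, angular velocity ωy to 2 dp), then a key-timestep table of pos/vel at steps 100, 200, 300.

State at t = 1.0665 s:
  obj    pos=(+1.264,-0.308) vel=(+2.317,-0.762) ωy=+33.87

Key-timestep trajectory:
   step    t(s)  obj.x    obj.z    obj.vx   obj.vz 
    100  0.2660   +0.105  +0.073  +0.578  -0.190
    200  0.5319   +0.335  -0.003  +1.156  -0.380
    300  0.7979   +0.720  -0.129  +1.733  -0.570
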